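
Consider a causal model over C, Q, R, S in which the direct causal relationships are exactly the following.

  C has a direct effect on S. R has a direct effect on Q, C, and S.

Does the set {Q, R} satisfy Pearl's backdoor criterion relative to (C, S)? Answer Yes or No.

Yes

Backdoor paths from C to S (paths whose first edge points into C):
  P1: C <- R -> S
Condition 1 (no descendant of C in the set): holds — descendants of C are {S}; none are in {Q, R}.
Condition 2 (every backdoor path blocked by {Q, R}):
  P1: blocked at fork node R ∈ conditioning set.
{Q, R} satisfies the backdoor criterion.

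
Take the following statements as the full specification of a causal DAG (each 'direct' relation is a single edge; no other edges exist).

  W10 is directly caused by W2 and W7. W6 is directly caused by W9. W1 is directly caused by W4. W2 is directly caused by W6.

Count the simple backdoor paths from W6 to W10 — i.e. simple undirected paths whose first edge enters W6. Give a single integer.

A backdoor path from W6 to W10 is any simple undirected path whose first edge points into W6 (i.e. leaves W6 via a parent).
Parents of W6: {W9}.
No simple path from any parent of W6 reaches W10 without revisiting W6, so there are no backdoor paths.

0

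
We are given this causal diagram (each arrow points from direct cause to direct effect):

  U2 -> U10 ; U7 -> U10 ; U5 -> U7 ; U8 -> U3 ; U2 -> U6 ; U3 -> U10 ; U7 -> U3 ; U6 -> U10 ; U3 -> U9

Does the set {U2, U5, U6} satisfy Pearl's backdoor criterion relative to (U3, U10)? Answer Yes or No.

Backdoor paths from U3 to U10 (paths whose first edge points into U3):
  P1: U3 <- U7 -> U10
Condition 1 (no descendant of U3 in the set): holds — descendants of U3 are {U10, U9}; none are in {U2, U5, U6}.
Condition 2 (every backdoor path blocked by {U2, U5, U6}):
  P1: open — no interior node is in the conditioning set.
{U2, U5, U6} does not satisfy the backdoor criterion.

No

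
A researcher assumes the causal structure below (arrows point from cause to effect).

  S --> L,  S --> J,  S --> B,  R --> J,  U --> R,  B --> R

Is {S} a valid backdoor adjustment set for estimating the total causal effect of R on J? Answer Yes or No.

Yes

Backdoor paths from R to J (paths whose first edge points into R):
  P1: R <- B <- S -> J
Condition 1 (no descendant of R in the set): holds — descendants of R are {J}; none are in {S}.
Condition 2 (every backdoor path blocked by {S}):
  P1: blocked at fork node S ∈ conditioning set.
{S} satisfies the backdoor criterion.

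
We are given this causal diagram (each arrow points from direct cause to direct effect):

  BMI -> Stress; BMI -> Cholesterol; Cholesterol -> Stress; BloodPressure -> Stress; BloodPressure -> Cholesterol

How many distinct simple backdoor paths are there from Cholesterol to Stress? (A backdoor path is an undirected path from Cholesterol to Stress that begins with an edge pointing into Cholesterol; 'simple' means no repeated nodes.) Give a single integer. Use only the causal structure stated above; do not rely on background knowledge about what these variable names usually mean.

A backdoor path from Cholesterol to Stress is any simple undirected path whose first edge points into Cholesterol (i.e. leaves Cholesterol via a parent).
Parents of Cholesterol: {BMI, BloodPressure}.
Enumerating:
  P1: Cholesterol <- BloodPressure -> Stress
  P2: Cholesterol <- BMI -> Stress
That exhausts the simple backdoor paths. Count: 2.

2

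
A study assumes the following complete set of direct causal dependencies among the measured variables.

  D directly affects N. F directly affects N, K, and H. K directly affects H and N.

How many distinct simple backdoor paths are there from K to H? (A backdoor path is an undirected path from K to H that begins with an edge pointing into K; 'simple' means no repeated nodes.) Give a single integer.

A backdoor path from K to H is any simple undirected path whose first edge points into K (i.e. leaves K via a parent).
Parents of K: {F}.
Enumerating:
  P1: K <- F -> H
That exhausts the simple backdoor paths. Count: 1.

1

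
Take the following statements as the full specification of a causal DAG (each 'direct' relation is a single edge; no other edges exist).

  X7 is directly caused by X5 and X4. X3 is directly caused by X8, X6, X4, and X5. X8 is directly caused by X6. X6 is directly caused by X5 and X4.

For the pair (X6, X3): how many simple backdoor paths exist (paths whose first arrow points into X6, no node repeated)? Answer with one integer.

A backdoor path from X6 to X3 is any simple undirected path whose first edge points into X6 (i.e. leaves X6 via a parent).
Parents of X6: {X4, X5}.
Enumerating:
  P1: X6 <- X5 -> X7 <- X4 -> X3
  P2: X6 <- X5 -> X3
  P3: X6 <- X4 -> X7 <- X5 -> X3
  P4: X6 <- X4 -> X3
That exhausts the simple backdoor paths. Count: 4.

4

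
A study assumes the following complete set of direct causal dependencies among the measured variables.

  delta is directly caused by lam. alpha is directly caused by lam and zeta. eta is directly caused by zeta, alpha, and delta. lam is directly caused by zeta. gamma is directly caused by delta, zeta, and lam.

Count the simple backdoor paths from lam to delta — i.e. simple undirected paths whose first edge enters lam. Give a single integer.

3

A backdoor path from lam to delta is any simple undirected path whose first edge points into lam (i.e. leaves lam via a parent).
Parents of lam: {zeta}.
Enumerating:
  P1: lam <- zeta -> alpha -> eta <- delta
  P2: lam <- zeta -> gamma <- delta
  P3: lam <- zeta -> eta <- delta
That exhausts the simple backdoor paths. Count: 3.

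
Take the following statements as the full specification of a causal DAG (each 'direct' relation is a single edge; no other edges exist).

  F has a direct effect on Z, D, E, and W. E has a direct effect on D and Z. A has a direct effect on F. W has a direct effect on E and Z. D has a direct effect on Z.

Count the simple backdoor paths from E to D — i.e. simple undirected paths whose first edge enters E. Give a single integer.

A backdoor path from E to D is any simple undirected path whose first edge points into E (i.e. leaves E via a parent).
Parents of E: {F, W}.
Enumerating:
  P1: E <- F -> W -> Z <- D
  P2: E <- F -> D
  P3: E <- F -> Z <- D
  P4: E <- W <- F -> D
  P5: E <- W <- F -> Z <- D
  P6: E <- W -> Z <- F -> D
  P7: E <- W -> Z <- D
That exhausts the simple backdoor paths. Count: 7.

7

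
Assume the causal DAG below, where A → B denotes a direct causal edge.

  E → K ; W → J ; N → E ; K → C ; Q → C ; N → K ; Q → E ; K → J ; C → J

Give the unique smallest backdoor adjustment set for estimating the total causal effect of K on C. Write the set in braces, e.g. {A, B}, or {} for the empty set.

Variables eligible for adjustment (non-descendants of K, excluding K and C): {E, N, Q, W}.
Backdoor paths from K to C:
  P1: K <- N -> E <- Q -> C
  P2: K <- E <- Q -> C
The empty set is not sufficient: P2 (K <- E <- Q -> C) has no collider blocking it and no conditioned non-collider, so it is open.
Try {Q}:
  P1: blocked at collider E (neither it nor any descendant is in the conditioning set).
  P2: blocked at fork node Q ∈ conditioning set.
{Q} contains no descendant of K and blocks every backdoor path.
No other singleton works — e.g. {N} leaves P2 open — so {Q} is the unique smallest valid adjustment set.

{Q}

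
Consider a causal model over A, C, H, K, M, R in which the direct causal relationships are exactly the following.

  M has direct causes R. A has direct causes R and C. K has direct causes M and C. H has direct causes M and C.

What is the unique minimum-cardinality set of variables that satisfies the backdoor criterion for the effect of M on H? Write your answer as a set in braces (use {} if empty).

{}

Variables eligible for adjustment (non-descendants of M, excluding M and H): {A, C, R}.
Backdoor paths from M to H:
  P1: M <- R -> A <- C -> H
Each backdoor path contains an unconditioned collider, so every path is already blocked with the empty conditioning set:
  P1: blocked at collider A (neither it nor any descendant is in the conditioning set).
The empty set is therefore the unique smallest valid set.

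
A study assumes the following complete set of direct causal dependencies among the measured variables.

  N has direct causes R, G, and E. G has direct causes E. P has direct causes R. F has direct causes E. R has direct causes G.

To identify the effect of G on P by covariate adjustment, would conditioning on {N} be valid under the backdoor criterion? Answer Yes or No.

Backdoor paths from G to P (paths whose first edge points into G):
  P1: G <- E -> N <- R -> P
Condition 1 (no descendant of G in the set): FAILS — N is a descendant of G.
Condition 2 (every backdoor path blocked by {N}):
  P1: open — collider(s) N are conditioned on (or have a conditioned descendant) and no non-collider on the path is in the set.
{N} does not satisfy the backdoor criterion.

No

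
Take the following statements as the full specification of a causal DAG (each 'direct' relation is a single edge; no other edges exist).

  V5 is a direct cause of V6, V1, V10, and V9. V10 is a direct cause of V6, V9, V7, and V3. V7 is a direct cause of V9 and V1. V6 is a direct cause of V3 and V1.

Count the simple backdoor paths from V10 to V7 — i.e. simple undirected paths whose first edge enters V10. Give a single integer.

3

A backdoor path from V10 to V7 is any simple undirected path whose first edge points into V10 (i.e. leaves V10 via a parent).
Parents of V10: {V5}.
Enumerating:
  P1: V10 <- V5 -> V6 -> V1 <- V7
  P2: V10 <- V5 -> V1 <- V7
  P3: V10 <- V5 -> V9 <- V7
That exhausts the simple backdoor paths. Count: 3.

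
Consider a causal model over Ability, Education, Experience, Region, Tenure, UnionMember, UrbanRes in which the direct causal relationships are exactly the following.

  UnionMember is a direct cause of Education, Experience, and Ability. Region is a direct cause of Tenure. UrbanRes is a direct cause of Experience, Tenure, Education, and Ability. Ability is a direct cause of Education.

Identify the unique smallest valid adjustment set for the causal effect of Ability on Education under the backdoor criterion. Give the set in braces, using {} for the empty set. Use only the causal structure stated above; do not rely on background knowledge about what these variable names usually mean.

Variables eligible for adjustment (non-descendants of Ability, excluding Ability and Education): {Experience, Region, Tenure, UnionMember, UrbanRes}.
Backdoor paths from Ability to Education:
  P1: Ability <- UnionMember -> Experience <- UrbanRes -> Education
  P2: Ability <- UnionMember -> Education
  P3: Ability <- UrbanRes -> Experience <- UnionMember -> Education
  P4: Ability <- UrbanRes -> Education
The empty set is not sufficient: P2 (Ability <- UnionMember -> Education) has no collider blocking it and no conditioned non-collider, so it is open.
Try {UnionMember, UrbanRes}:
  P1: blocked at fork node UnionMember ∈ conditioning set.
  P2: blocked at fork node UnionMember ∈ conditioning set.
  P3: blocked at fork node UrbanRes ∈ conditioning set.
  P4: blocked at fork node UrbanRes ∈ conditioning set.
{UnionMember, UrbanRes} contains no descendant of Ability and blocks every backdoor path.
Every element of {UnionMember, UrbanRes} is needed (dropping UnionMember leaves P2 open; dropping UrbanRes leaves P4 open), so no proper subset is valid.
Among all size-2 subsets of the eligible variables, only {UnionMember, UrbanRes} blocks every backdoor path, so it is the unique smallest valid adjustment set.

{UnionMember, UrbanRes}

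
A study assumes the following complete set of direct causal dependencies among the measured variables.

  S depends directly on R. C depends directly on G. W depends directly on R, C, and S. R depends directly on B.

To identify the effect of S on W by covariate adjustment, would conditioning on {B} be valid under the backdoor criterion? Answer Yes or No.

No

Backdoor paths from S to W (paths whose first edge points into S):
  P1: S <- R -> W
Condition 1 (no descendant of S in the set): holds — descendants of S are {W}; none are in {B}.
Condition 2 (every backdoor path blocked by {B}):
  P1: open — no interior node is in the conditioning set.
{B} does not satisfy the backdoor criterion.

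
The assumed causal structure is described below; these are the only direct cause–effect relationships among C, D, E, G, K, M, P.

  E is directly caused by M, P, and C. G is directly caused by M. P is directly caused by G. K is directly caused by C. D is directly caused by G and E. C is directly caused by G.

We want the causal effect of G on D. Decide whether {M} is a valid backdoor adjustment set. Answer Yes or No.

Yes

Backdoor paths from G to D (paths whose first edge points into G):
  P1: G <- M -> E -> D
Condition 1 (no descendant of G in the set): holds — descendants of G are {C, D, E, K, P}; none are in {M}.
Condition 2 (every backdoor path blocked by {M}):
  P1: blocked at fork node M ∈ conditioning set.
{M} satisfies the backdoor criterion.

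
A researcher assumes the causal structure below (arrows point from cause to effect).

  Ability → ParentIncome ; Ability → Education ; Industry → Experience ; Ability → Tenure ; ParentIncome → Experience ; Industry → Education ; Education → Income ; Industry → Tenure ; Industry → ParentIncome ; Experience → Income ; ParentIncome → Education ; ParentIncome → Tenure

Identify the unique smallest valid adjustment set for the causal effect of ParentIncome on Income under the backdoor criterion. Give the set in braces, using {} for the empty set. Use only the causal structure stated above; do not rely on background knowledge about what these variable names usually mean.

Variables eligible for adjustment (non-descendants of ParentIncome, excluding ParentIncome and Income): {Ability, Industry}.
Backdoor paths from ParentIncome to Income:
  P1: ParentIncome <- Industry -> Experience -> Income
  P2: ParentIncome <- Industry -> Education -> Income
  P3: ParentIncome <- Industry -> Tenure <- Ability -> Education -> Income
  P4: ParentIncome <- Ability -> Education <- Industry -> Experience -> Income
  P5: ParentIncome <- Ability -> Education -> Income
  P6: ParentIncome <- Ability -> Tenure <- Industry -> Experience -> Income
  P7: ParentIncome <- Ability -> Tenure <- Industry -> Education -> Income
The empty set is not sufficient: P1 (ParentIncome <- Industry -> Experience -> Income) has no collider blocking it and no conditioned non-collider, so it is open.
Try {Ability, Industry}:
  P1: blocked at fork node Industry ∈ conditioning set.
  P2: blocked at fork node Industry ∈ conditioning set.
  P3: blocked at fork node Industry ∈ conditioning set.
  P4: blocked at fork node Ability ∈ conditioning set.
  P5: blocked at fork node Ability ∈ conditioning set.
  P6: blocked at fork node Ability ∈ conditioning set.
  P7: blocked at fork node Ability ∈ conditioning set.
{Ability, Industry} contains no descendant of ParentIncome and blocks every backdoor path.
Every element of {Ability, Industry} is needed (dropping Ability leaves P5 open; dropping Industry leaves P1 open), so no proper subset is valid.
Among all size-2 subsets of the eligible variables, only {Ability, Industry} blocks every backdoor path, so it is the unique smallest valid adjustment set.

{Ability, Industry}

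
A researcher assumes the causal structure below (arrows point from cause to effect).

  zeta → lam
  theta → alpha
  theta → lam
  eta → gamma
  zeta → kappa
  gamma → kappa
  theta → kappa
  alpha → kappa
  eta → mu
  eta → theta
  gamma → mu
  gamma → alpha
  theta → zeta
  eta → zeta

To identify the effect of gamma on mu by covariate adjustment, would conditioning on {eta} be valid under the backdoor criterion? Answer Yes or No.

Yes

Backdoor paths from gamma to mu (paths whose first edge points into gamma):
  P1: gamma <- eta -> mu
Condition 1 (no descendant of gamma in the set): holds — descendants of gamma are {alpha, kappa, mu}; none are in {eta}.
Condition 2 (every backdoor path blocked by {eta}):
  P1: blocked at fork node eta ∈ conditioning set.
{eta} satisfies the backdoor criterion.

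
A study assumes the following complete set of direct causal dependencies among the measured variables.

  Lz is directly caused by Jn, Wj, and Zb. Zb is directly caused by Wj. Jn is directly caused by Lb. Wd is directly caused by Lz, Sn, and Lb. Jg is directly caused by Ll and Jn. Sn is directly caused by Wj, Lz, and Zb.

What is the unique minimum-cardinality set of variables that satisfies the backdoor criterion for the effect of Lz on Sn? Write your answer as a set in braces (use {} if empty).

Variables eligible for adjustment (non-descendants of Lz, excluding Lz and Sn): {Jg, Jn, Lb, Ll, Wj, Zb}.
Backdoor paths from Lz to Sn:
  P1: Lz <- Wj -> Zb -> Sn
  P2: Lz <- Wj -> Sn
  P3: Lz <- Zb <- Wj -> Sn
  P4: Lz <- Zb -> Sn
  P5: Lz <- Jn <- Lb -> Wd <- Sn
The empty set is not sufficient: P1 (Lz <- Wj -> Zb -> Sn) has no collider blocking it and no conditioned non-collider, so it is open.
Try {Wj, Zb}:
  P1: blocked at fork node Wj ∈ conditioning set.
  P2: blocked at fork node Wj ∈ conditioning set.
  P3: blocked at chain node Zb ∈ conditioning set.
  P4: blocked at fork node Zb ∈ conditioning set.
  P5: blocked at collider Wd (neither it nor any descendant is in the conditioning set).
{Wj, Zb} contains no descendant of Lz and blocks every backdoor path.
Every element of {Wj, Zb} is needed (dropping Wj leaves P2 open; dropping Zb leaves P4 open), so no proper subset is valid.
Among all size-2 subsets of the eligible variables, only {Wj, Zb} blocks every backdoor path, so it is the unique smallest valid adjustment set.

{Wj, Zb}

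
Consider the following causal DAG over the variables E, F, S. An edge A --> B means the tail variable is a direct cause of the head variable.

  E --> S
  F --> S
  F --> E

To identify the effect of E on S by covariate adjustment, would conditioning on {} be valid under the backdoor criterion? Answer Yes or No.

Backdoor paths from E to S (paths whose first edge points into E):
  P1: E <- F -> S
Condition 1 (no descendant of E in the set): holds — descendants of E are {S}; none are in {}.
Condition 2 (every backdoor path blocked by {}):
  P1: open — no interior node is in the conditioning set.
{} does not satisfy the backdoor criterion.

No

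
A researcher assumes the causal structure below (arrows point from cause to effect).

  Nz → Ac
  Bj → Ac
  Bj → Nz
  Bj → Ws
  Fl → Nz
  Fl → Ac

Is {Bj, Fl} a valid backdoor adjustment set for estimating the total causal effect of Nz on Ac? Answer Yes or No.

Backdoor paths from Nz to Ac (paths whose first edge points into Nz):
  P1: Nz <- Fl -> Ac
  P2: Nz <- Bj -> Ac
Condition 1 (no descendant of Nz in the set): holds — descendants of Nz are {Ac}; none are in {Bj, Fl}.
Condition 2 (every backdoor path blocked by {Bj, Fl}):
  P1: blocked at fork node Fl ∈ conditioning set.
  P2: blocked at fork node Bj ∈ conditioning set.
{Bj, Fl} satisfies the backdoor criterion.

Yes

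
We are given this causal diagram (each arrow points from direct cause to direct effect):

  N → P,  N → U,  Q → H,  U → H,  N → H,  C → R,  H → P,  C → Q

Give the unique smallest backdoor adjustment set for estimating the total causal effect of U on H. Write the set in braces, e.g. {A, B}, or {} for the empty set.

Variables eligible for adjustment (non-descendants of U, excluding U and H): {C, N, Q, R}.
Backdoor paths from U to H:
  P1: U <- N -> H
  P2: U <- N -> P <- H
The empty set is not sufficient: P1 (U <- N -> H) has no collider blocking it and no conditioned non-collider, so it is open.
Try {N}:
  P1: blocked at fork node N ∈ conditioning set.
  P2: blocked at fork node N ∈ conditioning set.
{N} contains no descendant of U and blocks every backdoor path.
No other singleton works — e.g. {C} leaves P1 open — so {N} is the unique smallest valid adjustment set.

{N}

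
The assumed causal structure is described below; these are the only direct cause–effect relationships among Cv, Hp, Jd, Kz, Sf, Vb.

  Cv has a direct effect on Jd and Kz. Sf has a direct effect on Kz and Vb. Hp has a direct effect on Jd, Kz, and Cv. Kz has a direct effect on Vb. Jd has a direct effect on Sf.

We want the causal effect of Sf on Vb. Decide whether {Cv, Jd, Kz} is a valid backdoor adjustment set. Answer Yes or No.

No

Backdoor paths from Sf to Vb (paths whose first edge points into Sf):
  P1: Sf <- Jd <- Hp -> Cv -> Kz -> Vb
  P2: Sf <- Jd <- Hp -> Kz -> Vb
  P3: Sf <- Jd <- Cv <- Hp -> Kz -> Vb
  P4: Sf <- Jd <- Cv -> Kz -> Vb
Condition 1 (no descendant of Sf in the set): FAILS — Kz is a descendant of Sf.
Condition 2 (every backdoor path blocked by {Cv, Jd, Kz}):
  P1: blocked at chain node Jd ∈ conditioning set.
  P2: blocked at chain node Jd ∈ conditioning set.
  P3: blocked at chain node Jd ∈ conditioning set.
  P4: blocked at chain node Jd ∈ conditioning set.
{Cv, Jd, Kz} does not satisfy the backdoor criterion.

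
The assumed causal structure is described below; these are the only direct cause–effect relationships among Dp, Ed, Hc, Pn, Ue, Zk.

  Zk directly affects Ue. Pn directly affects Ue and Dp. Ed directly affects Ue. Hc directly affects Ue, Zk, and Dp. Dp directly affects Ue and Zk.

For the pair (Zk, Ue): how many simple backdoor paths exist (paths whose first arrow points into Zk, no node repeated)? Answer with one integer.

A backdoor path from Zk to Ue is any simple undirected path whose first edge points into Zk (i.e. leaves Zk via a parent).
Parents of Zk: {Dp, Hc}.
Enumerating:
  P1: Zk <- Hc -> Dp <- Pn -> Ue
  P2: Zk <- Hc -> Dp -> Ue
  P3: Zk <- Hc -> Ue
  P4: Zk <- Dp <- Hc -> Ue
  P5: Zk <- Dp <- Pn -> Ue
  P6: Zk <- Dp -> Ue
That exhausts the simple backdoor paths. Count: 6.

6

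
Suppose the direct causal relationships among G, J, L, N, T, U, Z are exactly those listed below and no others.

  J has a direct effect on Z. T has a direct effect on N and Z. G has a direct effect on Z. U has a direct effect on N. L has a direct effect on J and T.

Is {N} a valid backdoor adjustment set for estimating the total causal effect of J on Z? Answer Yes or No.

No

Backdoor paths from J to Z (paths whose first edge points into J):
  P1: J <- L -> T -> Z
Condition 1 (no descendant of J in the set): holds — descendants of J are {Z}; none are in {N}.
Condition 2 (every backdoor path blocked by {N}):
  P1: open — no interior node is in the conditioning set.
{N} does not satisfy the backdoor criterion.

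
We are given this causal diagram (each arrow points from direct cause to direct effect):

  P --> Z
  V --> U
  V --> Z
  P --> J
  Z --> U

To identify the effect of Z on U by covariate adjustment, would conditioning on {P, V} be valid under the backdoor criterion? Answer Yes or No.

Yes

Backdoor paths from Z to U (paths whose first edge points into Z):
  P1: Z <- V -> U
Condition 1 (no descendant of Z in the set): holds — descendants of Z are {U}; none are in {P, V}.
Condition 2 (every backdoor path blocked by {P, V}):
  P1: blocked at fork node V ∈ conditioning set.
{P, V} satisfies the backdoor criterion.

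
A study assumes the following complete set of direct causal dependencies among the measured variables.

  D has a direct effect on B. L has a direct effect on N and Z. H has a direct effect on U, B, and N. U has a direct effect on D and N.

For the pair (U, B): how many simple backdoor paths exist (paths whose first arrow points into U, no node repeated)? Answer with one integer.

A backdoor path from U to B is any simple undirected path whose first edge points into U (i.e. leaves U via a parent).
Parents of U: {H}.
Enumerating:
  P1: U <- H -> B
That exhausts the simple backdoor paths. Count: 1.

1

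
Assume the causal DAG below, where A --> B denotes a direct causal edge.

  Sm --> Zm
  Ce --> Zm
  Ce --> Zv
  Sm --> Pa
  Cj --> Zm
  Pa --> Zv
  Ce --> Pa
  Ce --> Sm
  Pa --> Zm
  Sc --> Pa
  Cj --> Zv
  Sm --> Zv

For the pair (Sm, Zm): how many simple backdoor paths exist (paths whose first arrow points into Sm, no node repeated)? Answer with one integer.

A backdoor path from Sm to Zm is any simple undirected path whose first edge points into Sm (i.e. leaves Sm via a parent).
Parents of Sm: {Ce}.
Enumerating:
  P1: Sm <- Ce -> Pa -> Zv <- Cj -> Zm
  P2: Sm <- Ce -> Pa -> Zm
  P3: Sm <- Ce -> Zv <- Pa -> Zm
  P4: Sm <- Ce -> Zv <- Cj -> Zm
  P5: Sm <- Ce -> Zm
That exhausts the simple backdoor paths. Count: 5.

5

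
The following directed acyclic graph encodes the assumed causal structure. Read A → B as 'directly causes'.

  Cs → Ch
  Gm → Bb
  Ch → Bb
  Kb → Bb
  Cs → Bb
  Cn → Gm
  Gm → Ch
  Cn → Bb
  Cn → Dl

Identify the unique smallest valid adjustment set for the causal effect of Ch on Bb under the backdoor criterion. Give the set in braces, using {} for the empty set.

Variables eligible for adjustment (non-descendants of Ch, excluding Ch and Bb): {Cn, Cs, Dl, Gm, Kb}.
Backdoor paths from Ch to Bb:
  P1: Ch <- Cs -> Bb
  P2: Ch <- Gm <- Cn -> Bb
  P3: Ch <- Gm -> Bb
The empty set is not sufficient: P1 (Ch <- Cs -> Bb) has no collider blocking it and no conditioned non-collider, so it is open.
Try {Cs, Gm}:
  P1: blocked at fork node Cs ∈ conditioning set.
  P2: blocked at chain node Gm ∈ conditioning set.
  P3: blocked at fork node Gm ∈ conditioning set.
{Cs, Gm} contains no descendant of Ch and blocks every backdoor path.
Every element of {Cs, Gm} is needed (dropping Cs leaves P1 open; dropping Gm leaves P2 open), so no proper subset is valid.
Among all size-2 subsets of the eligible variables, only {Cs, Gm} blocks every backdoor path, so it is the unique smallest valid adjustment set.

{Cs, Gm}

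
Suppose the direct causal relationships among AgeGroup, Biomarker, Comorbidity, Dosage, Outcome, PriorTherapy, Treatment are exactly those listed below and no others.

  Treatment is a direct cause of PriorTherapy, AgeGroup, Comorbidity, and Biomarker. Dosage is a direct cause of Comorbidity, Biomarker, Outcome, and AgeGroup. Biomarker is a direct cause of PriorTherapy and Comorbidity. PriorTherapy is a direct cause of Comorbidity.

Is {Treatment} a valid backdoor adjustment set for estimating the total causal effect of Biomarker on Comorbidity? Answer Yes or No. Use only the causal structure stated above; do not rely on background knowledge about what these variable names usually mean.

No

Backdoor paths from Biomarker to Comorbidity (paths whose first edge points into Biomarker):
  P1: Biomarker <- Dosage -> AgeGroup <- Treatment -> PriorTherapy -> Comorbidity
  P2: Biomarker <- Dosage -> AgeGroup <- Treatment -> Comorbidity
  P3: Biomarker <- Dosage -> Comorbidity
  P4: Biomarker <- Treatment -> AgeGroup <- Dosage -> Comorbidity
  P5: Biomarker <- Treatment -> PriorTherapy -> Comorbidity
  P6: Biomarker <- Treatment -> Comorbidity
Condition 1 (no descendant of Biomarker in the set): holds — descendants of Biomarker are {Comorbidity, PriorTherapy}; none are in {Treatment}.
Condition 2 (every backdoor path blocked by {Treatment}):
  P1: blocked at collider AgeGroup (neither it nor any descendant is in the conditioning set).
  P2: blocked at collider AgeGroup (neither it nor any descendant is in the conditioning set).
  P3: open — no interior node is in the conditioning set.
  P4: blocked at fork node Treatment ∈ conditioning set.
  P5: blocked at fork node Treatment ∈ conditioning set.
  P6: blocked at fork node Treatment ∈ conditioning set.
{Treatment} does not satisfy the backdoor criterion.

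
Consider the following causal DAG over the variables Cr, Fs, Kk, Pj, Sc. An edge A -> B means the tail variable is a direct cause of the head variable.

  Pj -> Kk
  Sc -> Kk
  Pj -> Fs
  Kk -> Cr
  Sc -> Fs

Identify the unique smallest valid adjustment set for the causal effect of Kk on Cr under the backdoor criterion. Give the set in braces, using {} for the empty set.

{}

Variables eligible for adjustment (non-descendants of Kk, excluding Kk and Cr): {Fs, Pj, Sc}.
Backdoor paths from Kk to Cr:
  (none)
With no backdoor paths the empty set already satisfies the criterion, and it is trivially minimal.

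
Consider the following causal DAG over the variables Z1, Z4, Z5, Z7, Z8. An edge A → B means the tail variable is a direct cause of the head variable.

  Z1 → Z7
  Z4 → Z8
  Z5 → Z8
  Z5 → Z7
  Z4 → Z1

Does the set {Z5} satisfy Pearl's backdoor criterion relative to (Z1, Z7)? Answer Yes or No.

Backdoor paths from Z1 to Z7 (paths whose first edge points into Z1):
  P1: Z1 <- Z4 -> Z8 <- Z5 -> Z7
Condition 1 (no descendant of Z1 in the set): holds — descendants of Z1 are {Z7}; none are in {Z5}.
Condition 2 (every backdoor path blocked by {Z5}):
  P1: blocked at collider Z8 (neither it nor any descendant is in the conditioning set).
{Z5} satisfies the backdoor criterion.

Yes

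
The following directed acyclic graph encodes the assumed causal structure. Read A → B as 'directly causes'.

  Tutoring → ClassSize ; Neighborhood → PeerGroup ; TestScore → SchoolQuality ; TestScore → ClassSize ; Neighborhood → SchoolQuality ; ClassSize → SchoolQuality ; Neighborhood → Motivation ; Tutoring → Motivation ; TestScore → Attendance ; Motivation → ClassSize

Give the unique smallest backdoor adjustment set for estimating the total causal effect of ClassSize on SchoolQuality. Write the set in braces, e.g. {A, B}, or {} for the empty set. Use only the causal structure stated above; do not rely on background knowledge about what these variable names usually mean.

{Neighborhood, TestScore}

Variables eligible for adjustment (non-descendants of ClassSize, excluding ClassSize and SchoolQuality): {Attendance, Motivation, Neighborhood, PeerGroup, TestScore, Tutoring}.
Backdoor paths from ClassSize to SchoolQuality:
  P1: ClassSize <- TestScore -> SchoolQuality
  P2: ClassSize <- Tutoring -> Motivation <- Neighborhood -> SchoolQuality
  P3: ClassSize <- Motivation <- Neighborhood -> SchoolQuality
The empty set is not sufficient: P1 (ClassSize <- TestScore -> SchoolQuality) has no collider blocking it and no conditioned non-collider, so it is open.
Try {Neighborhood, TestScore}:
  P1: blocked at fork node TestScore ∈ conditioning set.
  P2: blocked at collider Motivation (neither it nor any descendant is in the conditioning set).
  P3: blocked at fork node Neighborhood ∈ conditioning set.
{Neighborhood, TestScore} contains no descendant of ClassSize and blocks every backdoor path.
Every element of {Neighborhood, TestScore} is needed (dropping Neighborhood leaves P3 open; dropping TestScore leaves P1 open), so no proper subset is valid.
Among all size-2 subsets of the eligible variables, only {Neighborhood, TestScore} blocks every backdoor path, so it is the unique smallest valid adjustment set.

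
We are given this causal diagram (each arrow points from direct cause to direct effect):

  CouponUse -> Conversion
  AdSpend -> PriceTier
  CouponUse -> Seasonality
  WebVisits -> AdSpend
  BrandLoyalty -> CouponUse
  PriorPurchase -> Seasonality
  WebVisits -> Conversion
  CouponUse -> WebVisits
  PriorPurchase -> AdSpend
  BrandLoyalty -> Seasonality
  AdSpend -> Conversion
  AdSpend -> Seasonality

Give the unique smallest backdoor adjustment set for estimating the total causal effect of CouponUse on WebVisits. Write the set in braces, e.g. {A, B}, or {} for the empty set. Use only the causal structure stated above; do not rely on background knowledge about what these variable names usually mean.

{}

Variables eligible for adjustment (non-descendants of CouponUse, excluding CouponUse and WebVisits): {BrandLoyalty, PriorPurchase}.
Backdoor paths from CouponUse to WebVisits:
  P1: CouponUse <- BrandLoyalty -> Seasonality <- PriorPurchase -> AdSpend <- WebVisits
  P2: CouponUse <- BrandLoyalty -> Seasonality <- PriorPurchase -> AdSpend -> Conversion <- WebVisits
  P3: CouponUse <- BrandLoyalty -> Seasonality <- AdSpend <- WebVisits
  P4: CouponUse <- BrandLoyalty -> Seasonality <- AdSpend -> Conversion <- WebVisits
Each backdoor path contains an unconditioned collider, so every path is already blocked with the empty conditioning set:
  P1: blocked at collider Seasonality (neither it nor any descendant is in the conditioning set).
  P2: blocked at collider Seasonality (neither it nor any descendant is in the conditioning set).
  P3: blocked at collider Seasonality (neither it nor any descendant is in the conditioning set).
  P4: blocked at collider Seasonality (neither it nor any descendant is in the conditioning set).
The empty set is therefore the unique smallest valid set.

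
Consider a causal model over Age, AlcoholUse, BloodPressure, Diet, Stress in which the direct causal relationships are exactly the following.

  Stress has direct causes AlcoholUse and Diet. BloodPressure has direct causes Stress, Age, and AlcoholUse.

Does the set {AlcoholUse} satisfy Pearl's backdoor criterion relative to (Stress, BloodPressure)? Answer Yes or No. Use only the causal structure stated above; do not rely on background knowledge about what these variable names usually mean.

Yes

Backdoor paths from Stress to BloodPressure (paths whose first edge points into Stress):
  P1: Stress <- AlcoholUse -> BloodPressure
Condition 1 (no descendant of Stress in the set): holds — descendants of Stress are {BloodPressure}; none are in {AlcoholUse}.
Condition 2 (every backdoor path blocked by {AlcoholUse}):
  P1: blocked at fork node AlcoholUse ∈ conditioning set.
{AlcoholUse} satisfies the backdoor criterion.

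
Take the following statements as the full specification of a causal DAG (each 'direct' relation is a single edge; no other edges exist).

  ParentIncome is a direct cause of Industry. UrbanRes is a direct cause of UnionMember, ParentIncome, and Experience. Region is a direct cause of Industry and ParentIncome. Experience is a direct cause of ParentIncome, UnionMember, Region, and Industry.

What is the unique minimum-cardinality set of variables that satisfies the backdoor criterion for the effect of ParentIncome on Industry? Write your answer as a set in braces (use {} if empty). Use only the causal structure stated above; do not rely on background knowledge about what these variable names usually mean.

{Experience, Region}

Variables eligible for adjustment (non-descendants of ParentIncome, excluding ParentIncome and Industry): {Experience, Region, UnionMember, UrbanRes}.
Backdoor paths from ParentIncome to Industry:
  P1: ParentIncome <- UrbanRes -> Experience -> Region -> Industry
  P2: ParentIncome <- UrbanRes -> Experience -> Industry
  P3: ParentIncome <- UrbanRes -> UnionMember <- Experience -> Region -> Industry
  P4: ParentIncome <- UrbanRes -> UnionMember <- Experience -> Industry
  P5: ParentIncome <- Experience -> Region -> Industry
  P6: ParentIncome <- Experience -> Industry
  P7: ParentIncome <- Region <- Experience -> Industry
  P8: ParentIncome <- Region -> Industry
The empty set is not sufficient: P1 (ParentIncome <- UrbanRes -> Experience -> Region -> Industry) has no collider blocking it and no conditioned non-collider, so it is open.
Try {Experience, Region}:
  P1: blocked at chain node Experience ∈ conditioning set.
  P2: blocked at chain node Experience ∈ conditioning set.
  P3: blocked at collider UnionMember (neither it nor any descendant is in the conditioning set).
  P4: blocked at collider UnionMember (neither it nor any descendant is in the conditioning set).
  P5: blocked at fork node Experience ∈ conditioning set.
  P6: blocked at fork node Experience ∈ conditioning set.
  P7: blocked at chain node Region ∈ conditioning set.
  P8: blocked at fork node Region ∈ conditioning set.
{Experience, Region} contains no descendant of ParentIncome and blocks every backdoor path.
Every element of {Experience, Region} is needed (dropping Experience leaves P2 open; dropping Region leaves P8 open), so no proper subset is valid.
Among all size-2 subsets of the eligible variables, only {Experience, Region} blocks every backdoor path, so it is the unique smallest valid adjustment set.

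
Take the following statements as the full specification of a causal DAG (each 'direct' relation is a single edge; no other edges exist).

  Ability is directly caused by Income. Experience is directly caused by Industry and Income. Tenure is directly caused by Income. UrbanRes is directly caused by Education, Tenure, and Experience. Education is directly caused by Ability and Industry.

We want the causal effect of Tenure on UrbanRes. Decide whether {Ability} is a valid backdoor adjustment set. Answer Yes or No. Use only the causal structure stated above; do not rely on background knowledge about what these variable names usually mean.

Backdoor paths from Tenure to UrbanRes (paths whose first edge points into Tenure):
  P1: Tenure <- Income -> Ability -> Education <- Industry -> Experience -> UrbanRes
  P2: Tenure <- Income -> Ability -> Education -> UrbanRes
  P3: Tenure <- Income -> Experience <- Industry -> Education -> UrbanRes
  P4: Tenure <- Income -> Experience -> UrbanRes
Condition 1 (no descendant of Tenure in the set): holds — descendants of Tenure are {UrbanRes}; none are in {Ability}.
Condition 2 (every backdoor path blocked by {Ability}):
  P1: blocked at chain node Ability ∈ conditioning set.
  P2: blocked at chain node Ability ∈ conditioning set.
  P3: blocked at collider Experience (neither it nor any descendant is in the conditioning set).
  P4: open — no interior node is in the conditioning set.
{Ability} does not satisfy the backdoor criterion.

No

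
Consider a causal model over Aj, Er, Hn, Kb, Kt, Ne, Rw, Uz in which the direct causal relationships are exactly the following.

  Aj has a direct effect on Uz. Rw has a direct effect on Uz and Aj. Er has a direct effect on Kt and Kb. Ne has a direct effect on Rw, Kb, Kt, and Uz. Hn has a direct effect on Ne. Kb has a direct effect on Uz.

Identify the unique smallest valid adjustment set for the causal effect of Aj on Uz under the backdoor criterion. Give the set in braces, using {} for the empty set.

Variables eligible for adjustment (non-descendants of Aj, excluding Aj and Uz): {Er, Hn, Kb, Kt, Ne, Rw}.
Backdoor paths from Aj to Uz:
  P1: Aj <- Rw <- Ne -> Kb -> Uz
  P2: Aj <- Rw <- Ne -> Kt <- Er -> Kb -> Uz
  P3: Aj <- Rw <- Ne -> Uz
  P4: Aj <- Rw -> Uz
The empty set is not sufficient: P1 (Aj <- Rw <- Ne -> Kb -> Uz) has no collider blocking it and no conditioned non-collider, so it is open.
Try {Rw}:
  P1: blocked at chain node Rw ∈ conditioning set.
  P2: blocked at chain node Rw ∈ conditioning set.
  P3: blocked at chain node Rw ∈ conditioning set.
  P4: blocked at fork node Rw ∈ conditioning set.
{Rw} contains no descendant of Aj and blocks every backdoor path.
No other singleton works — e.g. {Hn} leaves P1 open — so {Rw} is the unique smallest valid adjustment set.

{Rw}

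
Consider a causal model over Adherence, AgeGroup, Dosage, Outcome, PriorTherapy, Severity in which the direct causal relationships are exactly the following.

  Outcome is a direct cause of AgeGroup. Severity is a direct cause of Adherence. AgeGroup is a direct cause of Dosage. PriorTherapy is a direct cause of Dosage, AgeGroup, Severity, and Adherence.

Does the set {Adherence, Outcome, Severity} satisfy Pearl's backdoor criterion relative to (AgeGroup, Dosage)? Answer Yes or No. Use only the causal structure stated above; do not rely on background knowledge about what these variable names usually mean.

No

Backdoor paths from AgeGroup to Dosage (paths whose first edge points into AgeGroup):
  P1: AgeGroup <- PriorTherapy -> Dosage
Condition 1 (no descendant of AgeGroup in the set): holds — descendants of AgeGroup are {Dosage}; none are in {Adherence, Outcome, Severity}.
Condition 2 (every backdoor path blocked by {Adherence, Outcome, Severity}):
  P1: open — no interior node is in the conditioning set.
{Adherence, Outcome, Severity} does not satisfy the backdoor criterion.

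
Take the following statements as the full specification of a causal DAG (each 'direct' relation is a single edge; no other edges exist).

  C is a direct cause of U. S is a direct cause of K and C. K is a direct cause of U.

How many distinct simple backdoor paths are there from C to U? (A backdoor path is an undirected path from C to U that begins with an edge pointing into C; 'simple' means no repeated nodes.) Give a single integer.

1

A backdoor path from C to U is any simple undirected path whose first edge points into C (i.e. leaves C via a parent).
Parents of C: {S}.
Enumerating:
  P1: C <- S -> K -> U
That exhausts the simple backdoor paths. Count: 1.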